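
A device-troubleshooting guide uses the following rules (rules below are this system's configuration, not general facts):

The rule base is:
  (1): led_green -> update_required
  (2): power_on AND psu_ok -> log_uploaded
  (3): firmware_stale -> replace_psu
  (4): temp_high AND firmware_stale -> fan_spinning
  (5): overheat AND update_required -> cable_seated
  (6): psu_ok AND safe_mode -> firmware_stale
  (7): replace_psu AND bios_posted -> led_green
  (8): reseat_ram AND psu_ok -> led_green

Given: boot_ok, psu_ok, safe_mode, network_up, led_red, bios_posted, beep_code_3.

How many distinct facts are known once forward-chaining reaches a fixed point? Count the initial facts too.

11

Round 1: (6) [psu_ok AND safe_mode -> firmware_stale]. Adds firmware_stale.
Round 2: (3) [firmware_stale -> replace_psu]. Adds replace_psu.
Round 3: (7) [replace_psu AND bios_posted -> led_green]. Adds led_green.
Round 4: (1) [led_green -> update_required]. Adds update_required.
Closure: {beep_code_3, bios_posted, boot_ok, firmware_stale, led_green, led_red, network_up, psu_ok, replace_psu, safe_mode, update_required} — 11 facts.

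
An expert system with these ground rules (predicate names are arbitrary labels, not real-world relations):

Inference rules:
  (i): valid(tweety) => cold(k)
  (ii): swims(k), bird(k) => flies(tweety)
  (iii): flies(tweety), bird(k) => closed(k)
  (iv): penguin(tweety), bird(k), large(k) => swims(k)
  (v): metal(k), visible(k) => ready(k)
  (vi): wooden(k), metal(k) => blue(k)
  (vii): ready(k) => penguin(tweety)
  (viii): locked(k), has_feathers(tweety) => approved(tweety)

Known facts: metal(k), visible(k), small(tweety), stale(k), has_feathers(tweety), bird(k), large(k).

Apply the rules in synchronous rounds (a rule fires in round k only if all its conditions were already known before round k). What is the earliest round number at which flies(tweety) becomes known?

Round 1: (v) [metal(k), visible(k) => ready(k)]. New: ready(k).
Round 2: (vii) [ready(k) => penguin(tweety)]. New: penguin(tweety).
Round 3: (iv) [penguin(tweety), bird(k), large(k) => swims(k)]. New: swims(k).
Round 4: (ii) [swims(k), bird(k) => flies(tweety)]. New: flies(tweety).
flies(tweety) first appears in round 4.

4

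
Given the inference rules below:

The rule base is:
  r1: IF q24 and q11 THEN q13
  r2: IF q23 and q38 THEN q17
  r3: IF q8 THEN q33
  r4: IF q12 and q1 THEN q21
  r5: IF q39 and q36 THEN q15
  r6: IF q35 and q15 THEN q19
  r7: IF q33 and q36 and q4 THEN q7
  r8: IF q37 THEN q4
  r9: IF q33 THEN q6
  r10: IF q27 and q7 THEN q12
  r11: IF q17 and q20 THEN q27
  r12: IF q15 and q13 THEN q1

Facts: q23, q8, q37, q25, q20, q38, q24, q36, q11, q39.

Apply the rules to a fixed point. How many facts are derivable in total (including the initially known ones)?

Round 1 — r1, r2, r3, r5, r8, derive q13, q17, q33, q15, q4.
Round 2 — r7, r9, r11, r12, derive q7, q6, q27, q1.
Round 3 — r10, derive q12.
Round 4 — r4, derive q21.
Closure: {q1, q11, q12, q13, q15, q17, q20, q21, q23, q24, q25, q27, q33, q36, q37, q38, q39, q4, q6, q7, q8} — 21 facts.

21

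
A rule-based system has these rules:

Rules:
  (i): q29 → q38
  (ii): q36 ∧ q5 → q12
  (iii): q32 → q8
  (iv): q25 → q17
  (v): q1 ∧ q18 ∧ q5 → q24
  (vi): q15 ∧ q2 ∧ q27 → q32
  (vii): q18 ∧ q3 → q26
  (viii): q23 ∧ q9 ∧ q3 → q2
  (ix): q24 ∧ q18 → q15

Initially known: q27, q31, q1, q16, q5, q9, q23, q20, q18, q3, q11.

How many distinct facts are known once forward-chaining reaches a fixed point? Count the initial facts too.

17

Round 1: (v) [q1 ∧ q18 ∧ q5 → q24]; (vii) [q18 ∧ q3 → q26]; (viii) [q23 ∧ q9 ∧ q3 → q2]. Adds q24, q26, q2.
Round 2: (ix) [q24 ∧ q18 → q15]. Adds q15.
Round 3: (vi) [q15 ∧ q2 ∧ q27 → q32]. Adds q32.
Round 4: (iii) [q32 → q8]. Adds q8.
Closure: {q1, q11, q15, q16, q18, q2, q20, q23, q24, q26, q27, q3, q31, q32, q5, q8, q9} — 17 facts.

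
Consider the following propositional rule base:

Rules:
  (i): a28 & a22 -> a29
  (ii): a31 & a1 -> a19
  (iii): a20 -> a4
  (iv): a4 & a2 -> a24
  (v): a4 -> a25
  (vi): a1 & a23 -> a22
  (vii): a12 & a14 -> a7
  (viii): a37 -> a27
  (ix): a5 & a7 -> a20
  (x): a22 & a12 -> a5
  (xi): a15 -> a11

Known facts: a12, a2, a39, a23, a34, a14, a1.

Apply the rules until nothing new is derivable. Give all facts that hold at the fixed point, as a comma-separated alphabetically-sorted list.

a1, a12, a14, a2, a20, a22, a23, a24, a25, a34, a39, a4, a5, a7

Round 1: (vi) [a1 & a23 -> a22]; (vii) [a12 & a14 -> a7]. New: a22, a7.
Round 2: (x) [a22 & a12 -> a5]. New: a5.
Round 3: (ix) [a5 & a7 -> a20]. New: a20.
Round 4: (iii) [a20 -> a4]. New: a4.
Round 5: (iv) [a4 & a2 -> a24]; (v) [a4 -> a25]. New: a24, a25.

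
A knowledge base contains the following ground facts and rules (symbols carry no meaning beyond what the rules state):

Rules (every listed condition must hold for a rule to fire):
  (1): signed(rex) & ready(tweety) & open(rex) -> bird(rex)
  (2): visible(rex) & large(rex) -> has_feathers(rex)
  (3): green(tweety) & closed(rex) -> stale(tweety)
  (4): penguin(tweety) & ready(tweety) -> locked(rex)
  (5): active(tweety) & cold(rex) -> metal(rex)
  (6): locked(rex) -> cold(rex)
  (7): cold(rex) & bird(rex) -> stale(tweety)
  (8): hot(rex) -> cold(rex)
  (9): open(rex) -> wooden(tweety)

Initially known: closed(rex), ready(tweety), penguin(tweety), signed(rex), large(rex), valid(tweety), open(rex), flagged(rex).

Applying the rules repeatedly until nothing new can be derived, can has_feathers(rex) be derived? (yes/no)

Round 1: (1) [signed(rex) & ready(tweety) & open(rex) -> bird(rex)]; (4) [penguin(tweety) & ready(tweety) -> locked(rex)]; (9) [open(rex) -> wooden(tweety)]. New: bird(rex), locked(rex), wooden(tweety).
Round 2: (6) [locked(rex) -> cold(rex)]. New: cold(rex).
Round 3: (7) [cold(rex) & bird(rex) -> stale(tweety)]. New: stale(tweety).
Fixed point reached. has_feathers(rex) is concluded only by (2); (2) needs visible(rex) (never derived).

no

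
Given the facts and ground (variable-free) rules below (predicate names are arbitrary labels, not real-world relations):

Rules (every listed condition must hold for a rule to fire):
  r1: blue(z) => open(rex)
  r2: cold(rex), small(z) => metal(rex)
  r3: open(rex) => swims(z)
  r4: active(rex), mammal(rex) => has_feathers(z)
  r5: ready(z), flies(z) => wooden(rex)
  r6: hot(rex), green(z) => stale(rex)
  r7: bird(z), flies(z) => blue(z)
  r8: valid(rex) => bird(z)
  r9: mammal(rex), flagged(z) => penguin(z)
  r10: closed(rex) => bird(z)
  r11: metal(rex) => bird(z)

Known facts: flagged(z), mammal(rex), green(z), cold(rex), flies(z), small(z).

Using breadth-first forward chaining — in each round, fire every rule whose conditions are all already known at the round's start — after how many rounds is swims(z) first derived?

Round 1 fires r2, r9, giving metal(rex), penguin(z).
Round 2 fires r11, giving bird(z).
Round 3 fires r7, giving blue(z).
Round 4 fires r1, giving open(rex).
Round 5 fires r3, giving swims(z).
swims(z) first appears in round 5.

5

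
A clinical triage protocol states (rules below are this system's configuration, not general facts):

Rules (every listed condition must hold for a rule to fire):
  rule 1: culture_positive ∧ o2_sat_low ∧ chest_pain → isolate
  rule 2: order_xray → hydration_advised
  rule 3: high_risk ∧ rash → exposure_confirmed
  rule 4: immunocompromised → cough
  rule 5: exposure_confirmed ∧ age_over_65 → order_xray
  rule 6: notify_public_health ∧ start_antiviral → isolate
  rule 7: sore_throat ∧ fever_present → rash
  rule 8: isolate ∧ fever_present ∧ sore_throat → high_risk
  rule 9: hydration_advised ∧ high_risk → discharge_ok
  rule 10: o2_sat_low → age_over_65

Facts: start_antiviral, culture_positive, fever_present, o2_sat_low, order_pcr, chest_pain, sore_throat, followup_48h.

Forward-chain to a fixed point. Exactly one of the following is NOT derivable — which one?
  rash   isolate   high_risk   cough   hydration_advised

cough

Round 1: rule 1 [culture_positive ∧ o2_sat_low ∧ chest_pain → isolate]; rule 7 [sore_throat ∧ fever_present → rash]; rule 10 [o2_sat_low → age_over_65]. Adds isolate, rash, age_over_65.
Round 2: rule 8 [isolate ∧ fever_present ∧ sore_throat → high_risk]. Adds high_risk.
Round 3: rule 3 [high_risk ∧ rash → exposure_confirmed]. Adds exposure_confirmed.
Round 4: rule 5 [exposure_confirmed ∧ age_over_65 → order_xray]. Adds order_xray.
Round 5: rule 2 [order_xray → hydration_advised]. Adds hydration_advised.
Round 6: rule 9 [hydration_advised ∧ high_risk → discharge_ok]. Adds discharge_ok.
Derived: high_risk (round 2), isolate (round 1), hydration_advised (round 5), rash (round 1). cough never appears in any round.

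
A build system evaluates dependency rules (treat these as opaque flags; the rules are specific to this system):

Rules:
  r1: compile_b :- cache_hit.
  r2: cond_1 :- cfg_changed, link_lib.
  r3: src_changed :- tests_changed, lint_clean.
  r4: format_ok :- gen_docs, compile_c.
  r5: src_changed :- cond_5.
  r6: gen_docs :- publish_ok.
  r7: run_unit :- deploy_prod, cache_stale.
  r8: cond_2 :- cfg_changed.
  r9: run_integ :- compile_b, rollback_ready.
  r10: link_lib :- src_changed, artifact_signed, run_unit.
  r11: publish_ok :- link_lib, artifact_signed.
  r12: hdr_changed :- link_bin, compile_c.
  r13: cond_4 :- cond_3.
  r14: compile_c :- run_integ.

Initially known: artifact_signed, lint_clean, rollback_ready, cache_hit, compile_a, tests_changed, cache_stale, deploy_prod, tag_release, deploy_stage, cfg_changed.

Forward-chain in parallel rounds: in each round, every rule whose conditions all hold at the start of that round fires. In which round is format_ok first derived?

5

Round 1: r1 [compile_b :- cache_hit.]; r3 [src_changed :- tests_changed, lint_clean.]; r7 [run_unit :- deploy_prod, cache_stale.]; r8 [cond_2 :- cfg_changed.]. New: compile_b, src_changed, run_unit, cond_2.
Round 2: r9 [run_integ :- compile_b, rollback_ready.]; r10 [link_lib :- src_changed, artifact_signed, run_unit.]. New: run_integ, link_lib.
Round 3: r2 [cond_1 :- cfg_changed, link_lib.]; r11 [publish_ok :- link_lib, artifact_signed.]; r14 [compile_c :- run_integ.]. New: cond_1, publish_ok, compile_c.
Round 4: r6 [gen_docs :- publish_ok.]. New: gen_docs.
Round 5: r4 [format_ok :- gen_docs, compile_c.]. New: format_ok.
format_ok first appears in round 5.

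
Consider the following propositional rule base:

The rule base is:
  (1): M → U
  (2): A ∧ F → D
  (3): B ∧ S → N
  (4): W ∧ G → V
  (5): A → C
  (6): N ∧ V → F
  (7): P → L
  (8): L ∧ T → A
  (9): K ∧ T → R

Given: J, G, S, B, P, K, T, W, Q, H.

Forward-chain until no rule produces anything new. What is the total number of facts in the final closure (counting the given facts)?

18

Round 1 fires (3), (4), (7), (9), giving N, V, L, R.
Round 2 fires (6), (8), giving F, A.
Round 3 fires (2), (5), giving D, C.
Closure: {A, B, C, D, F, G, H, J, K, L, N, P, Q, R, S, T, V, W} — 18 facts.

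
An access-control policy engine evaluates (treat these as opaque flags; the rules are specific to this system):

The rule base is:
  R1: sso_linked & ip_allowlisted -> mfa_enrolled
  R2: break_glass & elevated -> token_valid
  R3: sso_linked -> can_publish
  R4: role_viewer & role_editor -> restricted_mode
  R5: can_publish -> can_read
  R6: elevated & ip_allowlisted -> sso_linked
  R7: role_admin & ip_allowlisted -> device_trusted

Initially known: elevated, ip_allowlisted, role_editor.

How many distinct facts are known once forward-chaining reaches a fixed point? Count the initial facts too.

7

Round 1 — R6, derive sso_linked.
Round 2 — R1, R3, derive mfa_enrolled, can_publish.
Round 3 — R5, derive can_read.
Closure: {can_publish, can_read, elevated, ip_allowlisted, mfa_enrolled, role_editor, sso_linked} — 7 facts.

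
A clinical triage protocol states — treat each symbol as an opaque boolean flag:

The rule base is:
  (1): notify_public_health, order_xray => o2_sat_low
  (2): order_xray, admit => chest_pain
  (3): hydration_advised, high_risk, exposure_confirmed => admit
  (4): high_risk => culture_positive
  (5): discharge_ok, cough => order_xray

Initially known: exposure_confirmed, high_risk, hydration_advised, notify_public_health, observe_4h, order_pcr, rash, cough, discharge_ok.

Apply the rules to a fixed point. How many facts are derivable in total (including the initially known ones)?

Round 1: (3) [hydration_advised, high_risk, exposure_confirmed => admit]; (4) [high_risk => culture_positive]; (5) [discharge_ok, cough => order_xray]. New: admit, culture_positive, order_xray.
Round 2: (1) [notify_public_health, order_xray => o2_sat_low]; (2) [order_xray, admit => chest_pain]. New: o2_sat_low, chest_pain.
Closure: {admit, chest_pain, cough, culture_positive, discharge_ok, exposure_confirmed, high_risk, hydration_advised, notify_public_health, o2_sat_low, observe_4h, order_pcr, order_xray, rash} — 14 facts.

14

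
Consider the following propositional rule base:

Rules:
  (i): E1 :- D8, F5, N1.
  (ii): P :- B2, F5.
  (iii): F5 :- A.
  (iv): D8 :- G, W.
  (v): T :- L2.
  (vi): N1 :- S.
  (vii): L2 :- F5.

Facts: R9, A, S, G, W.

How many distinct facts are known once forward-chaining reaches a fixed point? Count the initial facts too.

11

Round 1: (iii) [F5 :- A.]; (iv) [D8 :- G, W.]; (vi) [N1 :- S.]. New: F5, D8, N1.
Round 2: (i) [E1 :- D8, F5, N1.]; (vii) [L2 :- F5.]. New: E1, L2.
Round 3: (v) [T :- L2.]. New: T.
Closure: {A, D8, E1, F5, G, L2, N1, R9, S, T, W} — 11 facts.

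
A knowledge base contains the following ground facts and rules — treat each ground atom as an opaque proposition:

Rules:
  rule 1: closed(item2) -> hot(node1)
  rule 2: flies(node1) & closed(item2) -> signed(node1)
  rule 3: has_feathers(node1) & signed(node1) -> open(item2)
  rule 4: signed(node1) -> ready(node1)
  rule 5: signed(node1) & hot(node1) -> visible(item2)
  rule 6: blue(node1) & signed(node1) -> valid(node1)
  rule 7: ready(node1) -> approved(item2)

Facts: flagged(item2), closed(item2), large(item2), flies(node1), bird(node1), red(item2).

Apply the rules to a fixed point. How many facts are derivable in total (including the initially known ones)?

11

Round 1 — rule 1, rule 2, derive hot(node1), signed(node1).
Round 2 — rule 4, rule 5, derive ready(node1), visible(item2).
Round 3 — rule 7, derive approved(item2).
Closure: {approved(item2), bird(node1), closed(item2), flagged(item2), flies(node1), hot(node1), large(item2), ready(node1), red(item2), signed(node1), visible(item2)} — 11 facts.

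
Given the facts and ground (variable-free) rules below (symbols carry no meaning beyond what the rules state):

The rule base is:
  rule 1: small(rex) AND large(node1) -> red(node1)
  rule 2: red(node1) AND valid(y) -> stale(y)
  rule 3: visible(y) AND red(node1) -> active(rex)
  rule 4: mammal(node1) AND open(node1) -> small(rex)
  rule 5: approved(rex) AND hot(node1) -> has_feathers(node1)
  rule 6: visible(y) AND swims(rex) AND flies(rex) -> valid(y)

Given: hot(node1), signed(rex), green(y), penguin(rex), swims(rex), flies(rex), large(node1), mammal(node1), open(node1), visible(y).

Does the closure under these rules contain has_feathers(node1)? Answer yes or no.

Round 1 fires rule 4, rule 6, giving small(rex), valid(y).
Round 2 fires rule 1, giving red(node1).
Round 3 fires rule 2, rule 3, giving stale(y), active(rex).
Fixed point reached. has_feathers(node1) is concluded only by rule 5; rule 5 needs approved(rex) (never derived).

no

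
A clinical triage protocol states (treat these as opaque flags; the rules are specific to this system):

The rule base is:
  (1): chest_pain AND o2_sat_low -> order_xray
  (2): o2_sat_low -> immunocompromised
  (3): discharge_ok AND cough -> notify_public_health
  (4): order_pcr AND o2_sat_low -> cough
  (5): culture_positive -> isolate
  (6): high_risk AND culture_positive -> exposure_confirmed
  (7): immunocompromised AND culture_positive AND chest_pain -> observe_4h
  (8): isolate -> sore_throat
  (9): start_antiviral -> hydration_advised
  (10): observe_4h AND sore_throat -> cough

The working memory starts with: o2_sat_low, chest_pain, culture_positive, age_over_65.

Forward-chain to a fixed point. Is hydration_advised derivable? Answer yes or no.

Round 1: (1) [chest_pain AND o2_sat_low -> order_xray]; (2) [o2_sat_low -> immunocompromised]; (5) [culture_positive -> isolate]. Adds order_xray, immunocompromised, isolate.
Round 2: (7) [immunocompromised AND culture_positive AND chest_pain -> observe_4h]; (8) [isolate -> sore_throat]. Adds observe_4h, sore_throat.
Round 3: (10) [observe_4h AND sore_throat -> cough]. Adds cough.
Fixed point reached. hydration_advised is concluded only by (9); (9) needs start_antiviral (never derived).

no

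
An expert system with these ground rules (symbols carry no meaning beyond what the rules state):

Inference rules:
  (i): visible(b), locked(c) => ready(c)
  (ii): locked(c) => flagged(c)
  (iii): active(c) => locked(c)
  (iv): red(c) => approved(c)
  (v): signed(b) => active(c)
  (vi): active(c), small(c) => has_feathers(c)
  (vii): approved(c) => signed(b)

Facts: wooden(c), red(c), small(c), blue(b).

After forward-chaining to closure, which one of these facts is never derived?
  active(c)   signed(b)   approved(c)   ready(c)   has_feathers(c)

ready(c)

Round 1: (iv) [red(c) => approved(c)]. New: approved(c).
Round 2: (vii) [approved(c) => signed(b)]. New: signed(b).
Round 3: (v) [signed(b) => active(c)]. New: active(c).
Round 4: (iii) [active(c) => locked(c)]; (vi) [active(c), small(c) => has_feathers(c)]. New: locked(c), has_feathers(c).
Round 5: (ii) [locked(c) => flagged(c)]. New: flagged(c).
Derived: signed(b) (round 2), approved(c) (round 1), has_feathers(c) (round 4), active(c) (round 3). ready(c) never appears in any round.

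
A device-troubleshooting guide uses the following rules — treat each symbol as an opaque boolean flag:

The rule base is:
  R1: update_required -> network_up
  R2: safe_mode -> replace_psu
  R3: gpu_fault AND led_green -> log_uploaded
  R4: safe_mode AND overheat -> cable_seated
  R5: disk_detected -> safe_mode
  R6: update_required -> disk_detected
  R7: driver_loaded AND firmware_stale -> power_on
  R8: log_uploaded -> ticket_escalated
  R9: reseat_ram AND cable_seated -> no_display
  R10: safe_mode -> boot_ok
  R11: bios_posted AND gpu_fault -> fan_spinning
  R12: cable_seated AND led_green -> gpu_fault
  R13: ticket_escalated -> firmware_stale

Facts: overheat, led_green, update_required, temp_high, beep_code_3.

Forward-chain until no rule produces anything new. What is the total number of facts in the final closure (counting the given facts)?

15

[1] R1 [update_required -> network_up]; R6 [update_required -> disk_detected]. ⇒ new: network_up, disk_detected.
[2] R5 [disk_detected -> safe_mode]. ⇒ new: safe_mode.
[3] R2 [safe_mode -> replace_psu]; R4 [safe_mode AND overheat -> cable_seated]; R10 [safe_mode -> boot_ok]. ⇒ new: replace_psu, cable_seated, boot_ok.
[4] R12 [cable_seated AND led_green -> gpu_fault]. ⇒ new: gpu_fault.
[5] R3 [gpu_fault AND led_green -> log_uploaded]. ⇒ new: log_uploaded.
[6] R8 [log_uploaded -> ticket_escalated]. ⇒ new: ticket_escalated.
[7] R13 [ticket_escalated -> firmware_stale]. ⇒ new: firmware_stale.
Closure: {beep_code_3, boot_ok, cable_seated, disk_detected, firmware_stale, gpu_fault, led_green, log_uploaded, network_up, overheat, replace_psu, safe_mode, temp_high, ticket_escalated, update_required} — 15 facts.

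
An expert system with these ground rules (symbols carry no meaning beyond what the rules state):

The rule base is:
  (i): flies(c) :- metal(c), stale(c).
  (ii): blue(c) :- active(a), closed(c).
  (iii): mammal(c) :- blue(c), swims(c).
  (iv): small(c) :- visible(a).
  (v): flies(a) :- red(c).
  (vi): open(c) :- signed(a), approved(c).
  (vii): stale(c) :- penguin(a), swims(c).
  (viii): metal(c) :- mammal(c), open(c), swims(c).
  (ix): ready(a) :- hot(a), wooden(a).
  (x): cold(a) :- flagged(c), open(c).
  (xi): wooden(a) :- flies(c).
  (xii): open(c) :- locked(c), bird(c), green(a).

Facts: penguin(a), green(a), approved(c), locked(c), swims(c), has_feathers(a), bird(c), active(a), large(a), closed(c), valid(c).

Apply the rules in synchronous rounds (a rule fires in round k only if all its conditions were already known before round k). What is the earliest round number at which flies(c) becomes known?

4

Round 1 — (ii), (vii), (xii), derive blue(c), stale(c), open(c).
Round 2 — (iii), derive mammal(c).
Round 3 — (viii), derive metal(c).
Round 4 — (i), derive flies(c).
flies(c) first appears in round 4.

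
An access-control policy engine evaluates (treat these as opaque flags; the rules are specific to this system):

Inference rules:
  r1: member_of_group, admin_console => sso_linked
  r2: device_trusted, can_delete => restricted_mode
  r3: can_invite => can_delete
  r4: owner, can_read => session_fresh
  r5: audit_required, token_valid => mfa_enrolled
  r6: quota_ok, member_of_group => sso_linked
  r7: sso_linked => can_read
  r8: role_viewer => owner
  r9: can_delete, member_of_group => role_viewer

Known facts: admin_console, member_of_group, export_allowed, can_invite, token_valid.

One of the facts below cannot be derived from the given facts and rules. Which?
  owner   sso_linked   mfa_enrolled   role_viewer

mfa_enrolled

[1] r1 [member_of_group, admin_console => sso_linked]; r3 [can_invite => can_delete]. ⇒ new: sso_linked, can_delete.
[2] r7 [sso_linked => can_read]; r9 [can_delete, member_of_group => role_viewer]. ⇒ new: can_read, role_viewer.
[3] r8 [role_viewer => owner]. ⇒ new: owner.
[4] r4 [owner, can_read => session_fresh]. ⇒ new: session_fresh.
Derived: role_viewer (round 2), owner (round 3), sso_linked (round 1). mfa_enrolled never appears in any round.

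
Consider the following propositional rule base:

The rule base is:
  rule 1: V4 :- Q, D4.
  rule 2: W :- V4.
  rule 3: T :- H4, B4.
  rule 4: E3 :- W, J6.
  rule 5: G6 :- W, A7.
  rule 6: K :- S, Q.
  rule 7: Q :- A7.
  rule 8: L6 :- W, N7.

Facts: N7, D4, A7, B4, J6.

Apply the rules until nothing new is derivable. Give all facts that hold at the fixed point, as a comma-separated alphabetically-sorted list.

A7, B4, D4, E3, G6, J6, L6, N7, Q, V4, W

[1] rule 7 [Q :- A7.]. ⇒ new: Q.
[2] rule 1 [V4 :- Q, D4.]. ⇒ new: V4.
[3] rule 2 [W :- V4.]. ⇒ new: W.
[4] rule 4 [E3 :- W, J6.]; rule 5 [G6 :- W, A7.]; rule 8 [L6 :- W, N7.]. ⇒ new: E3, G6, L6.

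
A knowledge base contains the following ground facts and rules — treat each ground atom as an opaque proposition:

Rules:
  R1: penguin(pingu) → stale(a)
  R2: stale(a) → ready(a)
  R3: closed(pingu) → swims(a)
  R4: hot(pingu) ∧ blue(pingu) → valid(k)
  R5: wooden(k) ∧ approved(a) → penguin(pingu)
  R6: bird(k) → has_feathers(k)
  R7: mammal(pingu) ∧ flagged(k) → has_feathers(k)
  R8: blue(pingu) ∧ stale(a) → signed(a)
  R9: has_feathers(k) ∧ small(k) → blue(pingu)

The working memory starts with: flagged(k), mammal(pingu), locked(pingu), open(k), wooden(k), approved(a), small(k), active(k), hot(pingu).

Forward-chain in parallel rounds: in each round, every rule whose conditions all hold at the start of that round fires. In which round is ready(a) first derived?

3

Round 1 fires R5, R7, giving penguin(pingu), has_feathers(k).
Round 2 fires R1, R9, giving stale(a), blue(pingu).
Round 3 fires R2, R4, R8, giving ready(a), valid(k), signed(a).
ready(a) first appears in round 3.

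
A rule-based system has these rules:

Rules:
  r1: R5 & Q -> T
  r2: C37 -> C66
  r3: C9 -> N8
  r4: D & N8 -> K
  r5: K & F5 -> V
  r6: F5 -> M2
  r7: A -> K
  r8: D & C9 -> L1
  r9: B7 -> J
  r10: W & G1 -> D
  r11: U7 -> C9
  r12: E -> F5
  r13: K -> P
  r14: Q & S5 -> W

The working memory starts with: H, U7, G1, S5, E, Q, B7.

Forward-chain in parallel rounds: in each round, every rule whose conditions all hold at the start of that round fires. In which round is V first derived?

Round 1 — r9, r11, r12, r14, derive J, C9, F5, W.
Round 2 — r3, r6, r10, derive N8, M2, D.
Round 3 — r4, r8, derive K, L1.
Round 4 — r5, r13, derive V, P.
V first appears in round 4.

4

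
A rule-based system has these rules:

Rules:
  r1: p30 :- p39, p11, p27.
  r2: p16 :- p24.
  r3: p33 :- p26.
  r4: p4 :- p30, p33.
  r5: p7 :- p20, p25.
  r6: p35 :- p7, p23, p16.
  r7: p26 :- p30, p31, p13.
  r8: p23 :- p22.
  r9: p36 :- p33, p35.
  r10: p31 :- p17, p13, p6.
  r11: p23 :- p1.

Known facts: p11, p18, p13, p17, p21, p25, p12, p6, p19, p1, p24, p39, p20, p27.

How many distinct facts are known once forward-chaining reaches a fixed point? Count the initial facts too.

24

[1] r1 [p30 :- p39, p11, p27.]; r2 [p16 :- p24.]; r5 [p7 :- p20, p25.]; r10 [p31 :- p17, p13, p6.]; r11 [p23 :- p1.]. ⇒ new: p30, p16, p7, p31, p23.
[2] r6 [p35 :- p7, p23, p16.]; r7 [p26 :- p30, p31, p13.]. ⇒ new: p35, p26.
[3] r3 [p33 :- p26.]. ⇒ new: p33.
[4] r4 [p4 :- p30, p33.]; r9 [p36 :- p33, p35.]. ⇒ new: p4, p36.
Closure: {p1, p11, p12, p13, p16, p17, p18, p19, p20, p21, p23, p24, p25, p26, p27, p30, p31, p33, p35, p36, p39, p4, p6, p7} — 24 facts.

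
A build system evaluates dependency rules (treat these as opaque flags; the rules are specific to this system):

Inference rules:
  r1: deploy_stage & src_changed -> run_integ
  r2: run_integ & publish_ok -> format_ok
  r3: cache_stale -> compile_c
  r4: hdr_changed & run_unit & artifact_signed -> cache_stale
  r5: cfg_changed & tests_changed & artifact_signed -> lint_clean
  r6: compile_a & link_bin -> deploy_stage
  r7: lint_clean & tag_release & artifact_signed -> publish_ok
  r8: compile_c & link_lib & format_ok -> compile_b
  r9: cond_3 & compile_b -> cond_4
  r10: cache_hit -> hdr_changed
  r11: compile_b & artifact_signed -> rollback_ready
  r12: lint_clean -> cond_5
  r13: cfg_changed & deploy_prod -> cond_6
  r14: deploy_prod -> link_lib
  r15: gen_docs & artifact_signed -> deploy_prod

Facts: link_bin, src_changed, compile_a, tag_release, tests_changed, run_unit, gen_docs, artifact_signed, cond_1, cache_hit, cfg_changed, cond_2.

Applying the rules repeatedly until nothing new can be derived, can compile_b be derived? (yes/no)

yes

Round 1 fires r5, r6, r10, r15, giving lint_clean, deploy_stage, hdr_changed, deploy_prod.
Round 2 fires r1, r4, r7, r12, r13, r14, giving run_integ, cache_stale, publish_ok, cond_5, cond_6, link_lib.
Round 3 fires r2, r3, giving format_ok, compile_c.
Round 4 fires r8, giving compile_b.
Round 5 fires r11, giving rollback_ready.
compile_b appears in round 4, so it is derivable.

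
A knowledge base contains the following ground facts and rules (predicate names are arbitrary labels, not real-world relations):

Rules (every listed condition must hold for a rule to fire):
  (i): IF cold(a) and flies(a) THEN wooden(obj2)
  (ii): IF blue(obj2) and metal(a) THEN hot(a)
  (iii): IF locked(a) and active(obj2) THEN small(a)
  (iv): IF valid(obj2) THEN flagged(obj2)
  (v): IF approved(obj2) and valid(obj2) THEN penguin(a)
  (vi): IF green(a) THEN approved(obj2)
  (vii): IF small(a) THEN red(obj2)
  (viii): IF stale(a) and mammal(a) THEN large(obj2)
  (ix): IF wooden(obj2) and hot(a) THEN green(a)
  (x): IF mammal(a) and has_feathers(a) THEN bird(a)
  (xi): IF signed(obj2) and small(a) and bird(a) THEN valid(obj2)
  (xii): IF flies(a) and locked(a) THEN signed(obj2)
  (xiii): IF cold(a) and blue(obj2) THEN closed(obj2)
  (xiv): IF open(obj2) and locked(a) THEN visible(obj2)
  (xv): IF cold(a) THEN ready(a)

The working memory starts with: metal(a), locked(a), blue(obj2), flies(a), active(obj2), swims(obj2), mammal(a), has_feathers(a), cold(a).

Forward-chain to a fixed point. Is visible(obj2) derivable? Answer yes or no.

Round 1: (i) [IF cold(a) and flies(a) THEN wooden(obj2)]; (ii) [IF blue(obj2) and metal(a) THEN hot(a)]; (iii) [IF locked(a) and active(obj2) THEN small(a)]; (x) [IF mammal(a) and has_feathers(a) THEN bird(a)]; (xii) [IF flies(a) and locked(a) THEN signed(obj2)]; (xiii) [IF cold(a) and blue(obj2) THEN closed(obj2)]; (xv) [IF cold(a) THEN ready(a)]. Adds wooden(obj2), hot(a), small(a), bird(a), signed(obj2), closed(obj2), ready(a).
Round 2: (vii) [IF small(a) THEN red(obj2)]; (ix) [IF wooden(obj2) and hot(a) THEN green(a)]; (xi) [IF signed(obj2) and small(a) and bird(a) THEN valid(obj2)]. Adds red(obj2), green(a), valid(obj2).
Round 3: (iv) [IF valid(obj2) THEN flagged(obj2)]; (vi) [IF green(a) THEN approved(obj2)]. Adds flagged(obj2), approved(obj2).
Round 4: (v) [IF approved(obj2) and valid(obj2) THEN penguin(a)]. Adds penguin(a).
Fixed point reached. visible(obj2) is concluded only by (xiv); (xiv) needs open(obj2) (never derived).

no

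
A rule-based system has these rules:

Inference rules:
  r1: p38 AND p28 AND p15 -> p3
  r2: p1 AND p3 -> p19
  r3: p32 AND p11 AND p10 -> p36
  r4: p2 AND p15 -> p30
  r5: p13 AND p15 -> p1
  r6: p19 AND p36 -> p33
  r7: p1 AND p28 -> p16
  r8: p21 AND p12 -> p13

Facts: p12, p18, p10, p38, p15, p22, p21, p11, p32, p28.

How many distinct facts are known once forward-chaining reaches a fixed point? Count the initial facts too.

17

Round 1: r1 [p38 AND p28 AND p15 -> p3]; r3 [p32 AND p11 AND p10 -> p36]; r8 [p21 AND p12 -> p13]. Adds p3, p36, p13.
Round 2: r5 [p13 AND p15 -> p1]. Adds p1.
Round 3: r2 [p1 AND p3 -> p19]; r7 [p1 AND p28 -> p16]. Adds p19, p16.
Round 4: r6 [p19 AND p36 -> p33]. Adds p33.
Closure: {p1, p10, p11, p12, p13, p15, p16, p18, p19, p21, p22, p28, p3, p32, p33, p36, p38} — 17 facts.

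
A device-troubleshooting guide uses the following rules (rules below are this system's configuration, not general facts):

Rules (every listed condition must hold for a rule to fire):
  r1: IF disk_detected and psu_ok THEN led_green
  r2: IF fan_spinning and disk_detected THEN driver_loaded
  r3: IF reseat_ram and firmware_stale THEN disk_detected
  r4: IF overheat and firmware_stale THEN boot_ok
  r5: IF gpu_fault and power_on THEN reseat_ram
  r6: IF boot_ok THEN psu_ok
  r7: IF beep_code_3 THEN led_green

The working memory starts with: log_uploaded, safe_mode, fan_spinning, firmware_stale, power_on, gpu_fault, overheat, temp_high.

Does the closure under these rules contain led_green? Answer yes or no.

yes

Round 1 fires r4, r5, giving boot_ok, reseat_ram.
Round 2 fires r3, r6, giving disk_detected, psu_ok.
Round 3 fires r1, r2, giving led_green, driver_loaded.
led_green appears in round 3, so it is derivable.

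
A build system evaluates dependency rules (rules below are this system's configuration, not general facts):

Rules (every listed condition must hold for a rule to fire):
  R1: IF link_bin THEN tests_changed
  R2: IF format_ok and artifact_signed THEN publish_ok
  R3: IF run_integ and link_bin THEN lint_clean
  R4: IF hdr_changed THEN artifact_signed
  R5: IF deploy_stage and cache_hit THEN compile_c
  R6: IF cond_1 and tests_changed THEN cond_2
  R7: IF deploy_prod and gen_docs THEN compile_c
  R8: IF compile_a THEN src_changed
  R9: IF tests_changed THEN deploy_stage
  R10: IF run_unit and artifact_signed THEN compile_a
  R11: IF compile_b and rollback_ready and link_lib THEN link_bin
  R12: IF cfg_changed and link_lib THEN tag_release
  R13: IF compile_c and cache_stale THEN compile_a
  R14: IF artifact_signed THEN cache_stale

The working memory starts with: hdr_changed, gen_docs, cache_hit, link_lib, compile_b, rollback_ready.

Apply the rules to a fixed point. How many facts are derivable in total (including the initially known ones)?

[1] R4 [IF hdr_changed THEN artifact_signed]; R11 [IF compile_b and rollback_ready and link_lib THEN link_bin]. ⇒ new: artifact_signed, link_bin.
[2] R1 [IF link_bin THEN tests_changed]; R14 [IF artifact_signed THEN cache_stale]. ⇒ new: tests_changed, cache_stale.
[3] R9 [IF tests_changed THEN deploy_stage]. ⇒ new: deploy_stage.
[4] R5 [IF deploy_stage and cache_hit THEN compile_c]. ⇒ new: compile_c.
[5] R13 [IF compile_c and cache_stale THEN compile_a]. ⇒ new: compile_a.
[6] R8 [IF compile_a THEN src_changed]. ⇒ new: src_changed.
Closure: {artifact_signed, cache_hit, cache_stale, compile_a, compile_b, compile_c, deploy_stage, gen_docs, hdr_changed, link_bin, link_lib, rollback_ready, src_changed, tests_changed} — 14 facts.

14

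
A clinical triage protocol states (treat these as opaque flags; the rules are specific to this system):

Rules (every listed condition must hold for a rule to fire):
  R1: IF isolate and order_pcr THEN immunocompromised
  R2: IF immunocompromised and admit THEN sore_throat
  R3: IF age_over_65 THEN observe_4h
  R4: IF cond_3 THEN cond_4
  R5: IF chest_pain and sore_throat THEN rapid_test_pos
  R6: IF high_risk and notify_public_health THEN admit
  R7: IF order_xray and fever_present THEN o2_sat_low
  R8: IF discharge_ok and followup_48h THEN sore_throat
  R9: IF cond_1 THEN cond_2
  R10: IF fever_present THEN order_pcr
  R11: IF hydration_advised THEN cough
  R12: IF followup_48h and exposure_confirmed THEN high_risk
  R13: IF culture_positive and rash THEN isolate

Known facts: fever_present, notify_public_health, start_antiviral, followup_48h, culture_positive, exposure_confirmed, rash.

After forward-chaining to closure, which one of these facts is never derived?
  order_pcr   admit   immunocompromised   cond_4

Round 1: R10 [IF fever_present THEN order_pcr]; R12 [IF followup_48h and exposure_confirmed THEN high_risk]; R13 [IF culture_positive and rash THEN isolate]. New: order_pcr, high_risk, isolate.
Round 2: R1 [IF isolate and order_pcr THEN immunocompromised]; R6 [IF high_risk and notify_public_health THEN admit]. New: immunocompromised, admit.
Round 3: R2 [IF immunocompromised and admit THEN sore_throat]. New: sore_throat.
Derived: order_pcr (round 1), immunocompromised (round 2), admit (round 2). cond_4 never appears in any round.

cond_4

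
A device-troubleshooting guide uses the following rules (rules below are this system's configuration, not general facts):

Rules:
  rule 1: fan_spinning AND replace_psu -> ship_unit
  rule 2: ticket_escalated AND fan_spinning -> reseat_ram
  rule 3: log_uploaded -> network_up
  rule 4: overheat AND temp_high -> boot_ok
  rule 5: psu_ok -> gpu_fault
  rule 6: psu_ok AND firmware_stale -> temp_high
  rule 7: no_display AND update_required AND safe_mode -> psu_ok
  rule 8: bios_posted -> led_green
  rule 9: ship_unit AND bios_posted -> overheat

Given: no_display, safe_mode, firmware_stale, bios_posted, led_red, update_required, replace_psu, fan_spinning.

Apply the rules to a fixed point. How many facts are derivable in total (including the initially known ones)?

Round 1: rule 1 [fan_spinning AND replace_psu -> ship_unit]; rule 7 [no_display AND update_required AND safe_mode -> psu_ok]; rule 8 [bios_posted -> led_green]. New: ship_unit, psu_ok, led_green.
Round 2: rule 5 [psu_ok -> gpu_fault]; rule 6 [psu_ok AND firmware_stale -> temp_high]; rule 9 [ship_unit AND bios_posted -> overheat]. New: gpu_fault, temp_high, overheat.
Round 3: rule 4 [overheat AND temp_high -> boot_ok]. New: boot_ok.
Closure: {bios_posted, boot_ok, fan_spinning, firmware_stale, gpu_fault, led_green, led_red, no_display, overheat, psu_ok, replace_psu, safe_mode, ship_unit, temp_high, update_required} — 15 facts.

15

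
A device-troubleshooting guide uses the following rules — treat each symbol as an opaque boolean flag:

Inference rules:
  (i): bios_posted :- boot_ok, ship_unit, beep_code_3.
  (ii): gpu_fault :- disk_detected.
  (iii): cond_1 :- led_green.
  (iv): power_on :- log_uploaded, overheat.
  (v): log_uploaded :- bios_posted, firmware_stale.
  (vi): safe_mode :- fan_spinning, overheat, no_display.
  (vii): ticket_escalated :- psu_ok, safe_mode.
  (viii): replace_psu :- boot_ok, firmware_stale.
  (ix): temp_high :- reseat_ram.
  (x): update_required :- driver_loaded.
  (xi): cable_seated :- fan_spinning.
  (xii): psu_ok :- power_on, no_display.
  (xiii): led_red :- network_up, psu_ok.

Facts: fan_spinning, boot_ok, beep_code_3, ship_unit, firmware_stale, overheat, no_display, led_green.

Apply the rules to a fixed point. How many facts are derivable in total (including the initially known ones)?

17

Round 1: (i) [bios_posted :- boot_ok, ship_unit, beep_code_3.]; (iii) [cond_1 :- led_green.]; (vi) [safe_mode :- fan_spinning, overheat, no_display.]; (viii) [replace_psu :- boot_ok, firmware_stale.]; (xi) [cable_seated :- fan_spinning.]. Adds bios_posted, cond_1, safe_mode, replace_psu, cable_seated.
Round 2: (v) [log_uploaded :- bios_posted, firmware_stale.]. Adds log_uploaded.
Round 3: (iv) [power_on :- log_uploaded, overheat.]. Adds power_on.
Round 4: (xii) [psu_ok :- power_on, no_display.]. Adds psu_ok.
Round 5: (vii) [ticket_escalated :- psu_ok, safe_mode.]. Adds ticket_escalated.
Closure: {beep_code_3, bios_posted, boot_ok, cable_seated, cond_1, fan_spinning, firmware_stale, led_green, log_uploaded, no_display, overheat, power_on, psu_ok, replace_psu, safe_mode, ship_unit, ticket_escalated} — 17 facts.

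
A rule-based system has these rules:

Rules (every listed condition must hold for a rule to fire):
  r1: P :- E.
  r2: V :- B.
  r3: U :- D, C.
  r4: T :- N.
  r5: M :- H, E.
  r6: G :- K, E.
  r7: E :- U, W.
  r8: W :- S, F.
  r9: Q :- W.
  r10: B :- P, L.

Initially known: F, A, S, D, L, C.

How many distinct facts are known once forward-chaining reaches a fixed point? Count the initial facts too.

13

[1] r3 [U :- D, C.]; r8 [W :- S, F.]. ⇒ new: U, W.
[2] r7 [E :- U, W.]; r9 [Q :- W.]. ⇒ new: E, Q.
[3] r1 [P :- E.]. ⇒ new: P.
[4] r10 [B :- P, L.]. ⇒ new: B.
[5] r2 [V :- B.]. ⇒ new: V.
Closure: {A, B, C, D, E, F, L, P, Q, S, U, V, W} — 13 facts.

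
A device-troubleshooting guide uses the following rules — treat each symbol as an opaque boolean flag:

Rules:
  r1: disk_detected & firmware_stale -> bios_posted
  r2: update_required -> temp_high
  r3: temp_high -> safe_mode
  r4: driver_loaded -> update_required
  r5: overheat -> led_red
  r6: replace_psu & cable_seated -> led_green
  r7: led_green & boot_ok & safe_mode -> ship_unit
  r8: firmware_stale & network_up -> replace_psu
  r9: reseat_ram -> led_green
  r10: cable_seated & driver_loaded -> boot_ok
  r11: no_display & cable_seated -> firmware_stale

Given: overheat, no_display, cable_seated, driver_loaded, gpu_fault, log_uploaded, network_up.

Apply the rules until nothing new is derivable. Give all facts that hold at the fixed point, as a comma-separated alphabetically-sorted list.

boot_ok, cable_seated, driver_loaded, firmware_stale, gpu_fault, led_green, led_red, log_uploaded, network_up, no_display, overheat, replace_psu, safe_mode, ship_unit, temp_high, update_required

[1] r4 [driver_loaded -> update_required]; r5 [overheat -> led_red]; r10 [cable_seated & driver_loaded -> boot_ok]; r11 [no_display & cable_seated -> firmware_stale]. ⇒ new: update_required, led_red, boot_ok, firmware_stale.
[2] r2 [update_required -> temp_high]; r8 [firmware_stale & network_up -> replace_psu]. ⇒ new: temp_high, replace_psu.
[3] r3 [temp_high -> safe_mode]; r6 [replace_psu & cable_seated -> led_green]. ⇒ new: safe_mode, led_green.
[4] r7 [led_green & boot_ok & safe_mode -> ship_unit]. ⇒ new: ship_unit.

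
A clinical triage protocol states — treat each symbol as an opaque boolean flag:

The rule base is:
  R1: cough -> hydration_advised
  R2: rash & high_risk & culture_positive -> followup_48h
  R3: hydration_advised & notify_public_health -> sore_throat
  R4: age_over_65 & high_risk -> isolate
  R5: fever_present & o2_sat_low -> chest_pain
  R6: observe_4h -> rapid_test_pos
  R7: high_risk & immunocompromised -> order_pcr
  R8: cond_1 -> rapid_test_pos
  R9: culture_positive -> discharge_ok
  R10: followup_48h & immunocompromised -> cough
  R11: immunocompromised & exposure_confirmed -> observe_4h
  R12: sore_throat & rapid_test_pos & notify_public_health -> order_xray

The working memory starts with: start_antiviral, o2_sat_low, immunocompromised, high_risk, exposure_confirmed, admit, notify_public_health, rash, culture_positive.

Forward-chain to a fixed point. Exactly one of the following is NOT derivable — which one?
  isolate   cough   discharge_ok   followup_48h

Round 1 — R2, R7, R9, R11, derive followup_48h, order_pcr, discharge_ok, observe_4h.
Round 2 — R6, R10, derive rapid_test_pos, cough.
Round 3 — R1, derive hydration_advised.
Round 4 — R3, derive sore_throat.
Round 5 — R12, derive order_xray.
Derived: cough (round 2), followup_48h (round 1), discharge_ok (round 1). isolate never appears in any round.

isolate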